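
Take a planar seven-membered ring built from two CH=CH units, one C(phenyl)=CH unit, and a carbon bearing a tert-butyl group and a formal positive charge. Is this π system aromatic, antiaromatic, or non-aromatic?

Aromatic

Every ring atom contributes a p orbital perpendicular to the ring (the double-bond atoms are sp², each contributing one p electron; the carbocation has an empty p orbital), so the π system is cyclic and fully conjugated.
Counting π electrons: 3 × 2 = 6 from the double-bond units + 0 from the C(tert-butyl)(+) atom = 6.
6 = 4(1) + 2, which satisfies Hückel's 4n+2 rule.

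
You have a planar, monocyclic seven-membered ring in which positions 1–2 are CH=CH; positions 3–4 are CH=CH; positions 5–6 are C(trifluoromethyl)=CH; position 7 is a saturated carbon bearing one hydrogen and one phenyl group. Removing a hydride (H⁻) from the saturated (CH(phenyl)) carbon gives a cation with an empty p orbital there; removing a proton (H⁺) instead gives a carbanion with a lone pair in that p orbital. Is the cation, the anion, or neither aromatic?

The cation

Both ions have a continuous loop of p orbitals — each ring atom is sp².
Cation: 3 × 2 + 0 = 6 π electrons → 4(1)+2, aromatic.
Anion: 3 × 2 + 2 = 8 π electrons → 4(2), antiaromatic.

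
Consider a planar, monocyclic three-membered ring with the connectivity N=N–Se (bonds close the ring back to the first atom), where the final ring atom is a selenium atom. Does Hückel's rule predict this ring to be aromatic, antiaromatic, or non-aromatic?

Every ring atom contributes a p orbital perpendicular to the ring (every atom in a ring double bond is sp² and brings one electron to the p orbital; each sp² =N– keeps its lone pair in-plane and puts one electron into the π system; the selenium donates one lone pair from its p orbital), so the π system is cyclic and fully conjugated.
Tallying contributions gives 1 × 2 = 2 from the double-bond unit + 2 from the Se atom = 4.
4 is a 4n count (n = 1), so the planar conjugated ring is antiaromatic.

Antiaromatic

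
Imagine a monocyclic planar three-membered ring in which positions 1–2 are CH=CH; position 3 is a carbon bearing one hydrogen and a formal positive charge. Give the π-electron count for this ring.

The p orbitals form a continuous loop: every atom in a ring double bond is sp² and brings one electron to the p orbital; the carbocation has an empty p orbital. The ring is fully conjugated.
Tallying contributions gives 1 × 2 = 2 from the double-bond unit + 0 from the CH(+) atom = 2.
This is the cyclopropenyl cation.

2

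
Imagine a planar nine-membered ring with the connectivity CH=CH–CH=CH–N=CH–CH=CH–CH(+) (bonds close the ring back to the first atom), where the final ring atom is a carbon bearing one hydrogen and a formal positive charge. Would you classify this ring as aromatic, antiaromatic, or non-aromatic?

Check conjugation: each doubly-bonded ring atom is sp² with one p-orbital electron; each sp² =N– keeps its lone pair in-plane and puts one electron into the π system; the carbocation has an empty p orbital — every position has a p orbital, so the cyclic π system is continuous.
Tallying contributions gives 4 × 2 = 8 from the double-bond units + 0 from the CH(+) atom = 8.
8 is a 4n count (n = 2), so the planar conjugated ring is antiaromatic.

Antiaromatic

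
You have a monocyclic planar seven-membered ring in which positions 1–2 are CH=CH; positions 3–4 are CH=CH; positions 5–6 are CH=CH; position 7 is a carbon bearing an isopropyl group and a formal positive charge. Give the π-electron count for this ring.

All ring atoms are sp² and supply a p orbital to the ring (every atom in a ring double bond is sp² and brings one electron to the p orbital; the carbocation has an empty p orbital); the conjugation is uninterrupted.
π-electron count: 3 × 2 = 6 from the double-bond units + 0 from the C(isopropyl)(+) atom = 6.

6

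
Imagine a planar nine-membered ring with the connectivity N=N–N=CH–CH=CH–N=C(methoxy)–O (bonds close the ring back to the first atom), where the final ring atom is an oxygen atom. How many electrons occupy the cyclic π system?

All ring atoms are sp² and supply a p orbital to the ring (every atom in a ring double bond is sp² and brings one electron to the p orbital; the doubly-bonded nitrogens are pyridine-type — their lone pairs lie in the ring plane, leaving one electron in the p orbital; the oxygen donates one lone pair from its p orbital); the conjugation is uninterrupted.
Adding the contributions, 4 × 2 = 8 from the double-bond units + 2 from the O atom = 10.

10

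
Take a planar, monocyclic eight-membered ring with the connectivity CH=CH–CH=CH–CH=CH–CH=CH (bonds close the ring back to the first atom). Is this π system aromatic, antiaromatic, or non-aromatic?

All ring atoms are sp² and supply a p orbital to the ring (the double-bond atoms are sp², each contributing one p electron); the conjugation is uninterrupted.
Counting π electrons: 4 × 2 = 8 from the 4 double-bond units.
8 = 4(2); a planar, fully conjugated 4n system is antiaromatic.

Antiaromatic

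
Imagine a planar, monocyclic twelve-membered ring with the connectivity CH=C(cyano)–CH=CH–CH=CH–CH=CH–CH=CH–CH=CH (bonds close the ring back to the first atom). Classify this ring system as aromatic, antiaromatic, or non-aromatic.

The p orbitals form a continuous loop: each doubly-bonded ring atom is sp² with one p-orbital electron. The ring is fully conjugated.
Tallying contributions gives 6 × 2 = 12 from the 6 double-bond units.
With 12 = 4·3 π electrons, Hückel's rule classifies the planar ring as antiaromatic.

Antiaromatic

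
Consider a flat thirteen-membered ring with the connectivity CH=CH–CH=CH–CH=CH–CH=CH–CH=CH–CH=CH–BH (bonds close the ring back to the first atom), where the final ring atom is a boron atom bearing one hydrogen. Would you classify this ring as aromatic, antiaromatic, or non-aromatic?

Antiaromatic

Check conjugation: each doubly-bonded ring atom is sp² with one p-orbital electron; the boron has an empty p orbital — every position has a p orbital, so the cyclic π system is continuous.
π-electron count: 6 × 2 = 12 from the double-bond units + 0 from the BH atom = 12.
12 is a 4n count (n = 3), so the planar conjugated ring is antiaromatic.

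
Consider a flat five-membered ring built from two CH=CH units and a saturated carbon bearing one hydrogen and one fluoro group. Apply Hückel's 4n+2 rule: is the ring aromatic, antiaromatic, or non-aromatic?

Non-aromatic

The CH(fluoro) position has four σ bonds — that saturated carbon is sp³ and has no p orbital in the ring π system — so the cyclic conjugation is interrupted.
Without a continuous loop of overlapping p orbitals the Hückel electron count never comes into play.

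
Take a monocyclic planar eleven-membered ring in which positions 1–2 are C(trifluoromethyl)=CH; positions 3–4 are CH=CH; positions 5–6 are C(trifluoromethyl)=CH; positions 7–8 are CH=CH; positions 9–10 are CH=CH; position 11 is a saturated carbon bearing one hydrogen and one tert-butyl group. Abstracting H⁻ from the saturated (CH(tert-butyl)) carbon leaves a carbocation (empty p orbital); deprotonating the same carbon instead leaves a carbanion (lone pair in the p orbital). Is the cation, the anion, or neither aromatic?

The cation

In either ion the ring is fully conjugated: every atom, including the new sp² carbon, supplies a p orbital.
Cation: 5 × 2 + 0 = 10 π electrons → 4(2)+2, aromatic.
Anion: 5 × 2 + 2 = 12 π electrons → 4(3), antiaromatic.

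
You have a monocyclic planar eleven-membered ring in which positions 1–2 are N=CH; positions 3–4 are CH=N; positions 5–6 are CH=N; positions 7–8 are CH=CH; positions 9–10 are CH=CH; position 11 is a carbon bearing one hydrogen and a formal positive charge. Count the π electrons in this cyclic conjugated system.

The p orbitals form a continuous loop: the double-bond atoms are sp², each contributing one p electron; each =N– nitrogen is pyridine-type (lone pair in the sp² plane, one electron in the p orbital); the carbocation has an empty p orbital. The ring is fully conjugated.
Tallying contributions gives 5 × 2 = 10 from the double-bond units + 0 from the CH(+) atom = 10.

10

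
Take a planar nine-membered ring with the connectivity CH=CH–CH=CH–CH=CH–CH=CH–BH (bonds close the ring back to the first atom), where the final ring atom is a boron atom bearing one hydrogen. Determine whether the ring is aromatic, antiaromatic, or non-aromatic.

Antiaromatic

Every ring atom contributes a p orbital perpendicular to the ring (every atom in a ring double bond is sp² and brings one electron to the p orbital; the boron has an empty p orbital), so the π system is cyclic and fully conjugated.
Adding the contributions, 4 × 2 = 8 from the double-bond units + 0 from the BH atom = 8.
8 = 4(2); a planar, fully conjugated 4n system is antiaromatic.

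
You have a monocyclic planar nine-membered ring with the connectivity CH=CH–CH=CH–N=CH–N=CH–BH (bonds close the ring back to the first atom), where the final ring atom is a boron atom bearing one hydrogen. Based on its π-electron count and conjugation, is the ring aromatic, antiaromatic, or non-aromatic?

All ring atoms are sp² and supply a p orbital to the ring (every atom in a ring double bond is sp² and brings one electron to the p orbital; each =N– nitrogen is pyridine-type (lone pair in the sp² plane, one electron in the p orbital); the boron has an empty p orbital); the conjugation is uninterrupted.
Counting π electrons: 4 × 2 = 8 from the double-bond units + 0 from the BH atom = 8.
8 = 4(2); a planar, fully conjugated 4n system is antiaromatic.

Antiaromatic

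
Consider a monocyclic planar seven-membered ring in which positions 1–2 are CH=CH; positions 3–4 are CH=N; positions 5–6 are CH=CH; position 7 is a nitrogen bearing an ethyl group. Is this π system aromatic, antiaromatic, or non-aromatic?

All ring atoms are sp² and supply a p orbital to the ring (the double-bond atoms are sp², each contributing one p electron; the doubly-bonded nitrogens are pyridine-type — their lone pairs lie in the ring plane, leaving one electron in the p orbital; the pyrrole-type nitrogen donates its lone pair from the p orbital); the conjugation is uninterrupted.
Counting π electrons: 3 × 2 = 6 from the double-bond units + 2 from the N(ethyl) atom = 8.
With 8 = 4·2 π electrons, Hückel's rule classifies the planar ring as antiaromatic.

Antiaromatic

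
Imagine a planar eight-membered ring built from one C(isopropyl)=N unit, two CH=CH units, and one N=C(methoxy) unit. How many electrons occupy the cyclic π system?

Check conjugation: the double-bond atoms are sp², each contributing one p electron; the doubly-bonded nitrogens are pyridine-type — their lone pairs lie in the ring plane, leaving one electron in the p orbital — every position has a p orbital, so the cyclic π system is continuous.
π-electron count: 4 × 2 = 8 from the 4 double-bond units.

8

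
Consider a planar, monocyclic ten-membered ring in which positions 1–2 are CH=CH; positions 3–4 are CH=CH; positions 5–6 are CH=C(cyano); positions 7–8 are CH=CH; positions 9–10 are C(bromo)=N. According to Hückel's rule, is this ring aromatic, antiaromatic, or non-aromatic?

Every ring atom contributes a p orbital perpendicular to the ring (each doubly-bonded ring atom is sp² with one p-orbital electron; each sp² =N– keeps its lone pair in-plane and puts one electron into the π system), so the π system is cyclic and fully conjugated.
π-electron count: 5 × 2 = 10 from the 5 double-bond units.
10 = 4(2) + 2, which satisfies Hückel's 4n+2 rule.

Aromatic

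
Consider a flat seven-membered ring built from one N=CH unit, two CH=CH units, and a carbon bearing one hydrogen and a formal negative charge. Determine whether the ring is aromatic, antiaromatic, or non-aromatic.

Antiaromatic

Check conjugation: every atom in a ring double bond is sp² and brings one electron to the p orbital; each =N– nitrogen is pyridine-type (lone pair in the sp² plane, one electron in the p orbital); the carbanion's lone pair occupies the p orbital — every position has a p orbital, so the cyclic π system is continuous.
Adding the contributions, 3 × 2 = 6 from the double-bond units + 2 from the CH(-) atom = 8.
A 4n π count (8, n = 2) in a planar conjugated ring means antiaromatic.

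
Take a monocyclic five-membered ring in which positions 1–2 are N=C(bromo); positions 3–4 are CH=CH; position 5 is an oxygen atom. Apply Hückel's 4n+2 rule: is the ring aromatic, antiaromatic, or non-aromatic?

All ring atoms are sp² and supply a p orbital to the ring (every atom in a ring double bond is sp² and brings one electron to the p orbital; each =N– nitrogen is pyridine-type (lone pair in the sp² plane, one electron in the p orbital); the oxygen donates one lone pair from its p orbital); the conjugation is uninterrupted.
Adding the contributions, 2 × 2 = 4 from the double-bond units + 2 from the O atom = 6.
With 6 π electrons (n = 1), the Hückel 4n+2 condition holds.

Aromatic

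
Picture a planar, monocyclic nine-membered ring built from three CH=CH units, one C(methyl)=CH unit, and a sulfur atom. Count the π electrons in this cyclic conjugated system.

10

The p orbitals form a continuous loop: each doubly-bonded ring atom is sp² with one p-orbital electron; the sulfur donates one lone pair from its p orbital. The ring is fully conjugated.
Tallying contributions gives 4 × 2 = 8 from the double-bond units + 2 from the S atom = 10.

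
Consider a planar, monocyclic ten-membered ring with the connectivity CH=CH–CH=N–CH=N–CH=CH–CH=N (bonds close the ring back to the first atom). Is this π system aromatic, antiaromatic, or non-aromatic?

Aromatic

Check conjugation: the double-bond atoms are sp², each contributing one p electron; the doubly-bonded nitrogens are pyridine-type — their lone pairs lie in the ring plane, leaving one electron in the p orbital — every position has a p orbital, so the cyclic π system is continuous.
Counting π electrons: 5 × 2 = 10 from the 5 double-bond units.
With 10 π electrons (n = 2), the Hückel 4n+2 condition holds.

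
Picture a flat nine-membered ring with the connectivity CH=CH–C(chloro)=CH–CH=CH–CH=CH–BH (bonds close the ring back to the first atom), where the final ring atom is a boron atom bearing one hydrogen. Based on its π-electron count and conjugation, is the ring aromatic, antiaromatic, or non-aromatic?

Antiaromatic

Check conjugation: every atom in a ring double bond is sp² and brings one electron to the p orbital; the boron has an empty p orbital — every position has a p orbital, so the cyclic π system is continuous.
Adding the contributions, 4 × 2 = 8 from the double-bond units + 0 from the BH atom = 8.
With 8 = 4·2 π electrons, Hückel's rule classifies the planar ring as antiaromatic.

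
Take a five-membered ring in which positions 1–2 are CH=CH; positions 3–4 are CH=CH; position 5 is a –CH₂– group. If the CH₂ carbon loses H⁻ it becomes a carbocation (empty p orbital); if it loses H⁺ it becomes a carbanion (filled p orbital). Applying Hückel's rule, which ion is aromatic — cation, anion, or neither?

The anion

Once that carbon is sp², every ring atom has a p orbital and both ions are fully conjugated.
Cation: 2 × 2 + 0 = 4 π electrons → 4(1), antiaromatic.
Anion: 2 × 2 + 2 = 6 π electrons → 4(1)+2, aromatic.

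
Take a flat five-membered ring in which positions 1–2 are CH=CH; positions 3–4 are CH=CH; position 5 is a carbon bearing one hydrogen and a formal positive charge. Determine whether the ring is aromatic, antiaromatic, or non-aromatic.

Antiaromatic

All ring atoms are sp² and supply a p orbital to the ring (every atom in a ring double bond is sp² and brings one electron to the p orbital; the carbocation has an empty p orbital); the conjugation is uninterrupted.
Adding the contributions, 2 × 2 = 4 from the double-bond units + 0 from the CH(+) atom = 4.
With 4 = 4·1 π electrons, Hückel's rule classifies the planar ring as antiaromatic.
(The species described is the cyclopentadienyl cation.)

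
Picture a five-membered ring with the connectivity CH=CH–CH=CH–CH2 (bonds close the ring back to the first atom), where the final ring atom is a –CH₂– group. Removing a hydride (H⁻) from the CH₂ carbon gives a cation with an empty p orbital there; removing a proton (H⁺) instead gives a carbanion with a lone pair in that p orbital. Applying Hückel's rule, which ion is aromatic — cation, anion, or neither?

Once that carbon is sp², every ring atom has a p orbital and both ions are fully conjugated.
Cation: 2 × 2 + 0 = 4 π electrons → 4(1), antiaromatic.
Anion: 2 × 2 + 2 = 6 π electrons → 4(1)+2, aromatic.

The anion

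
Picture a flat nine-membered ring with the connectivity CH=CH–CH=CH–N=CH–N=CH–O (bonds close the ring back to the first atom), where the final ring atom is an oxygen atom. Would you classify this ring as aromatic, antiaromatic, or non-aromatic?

Aromatic

Every ring atom contributes a p orbital perpendicular to the ring (every atom in a ring double bond is sp² and brings one electron to the p orbital; each sp² =N– keeps its lone pair in-plane and puts one electron into the π system; the oxygen donates one lone pair from its p orbital), so the π system is cyclic and fully conjugated.
Tallying contributions gives 4 × 2 = 8 from the double-bond units + 2 from the O atom = 10.
With 10 π electrons (n = 2), the Hückel 4n+2 condition holds.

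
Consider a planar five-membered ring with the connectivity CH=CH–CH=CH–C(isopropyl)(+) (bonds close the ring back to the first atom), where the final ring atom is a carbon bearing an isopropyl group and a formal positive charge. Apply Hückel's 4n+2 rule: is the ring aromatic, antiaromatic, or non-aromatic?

Antiaromatic

Check conjugation: the double-bond atoms are sp², each contributing one p electron; the carbocation has an empty p orbital — every position has a p orbital, so the cyclic π system is continuous.
Adding the contributions, 2 × 2 = 4 from the double-bond units + 0 from the C(isopropyl)(+) atom = 4.
4 = 4(1); a planar, fully conjugated 4n system is antiaromatic.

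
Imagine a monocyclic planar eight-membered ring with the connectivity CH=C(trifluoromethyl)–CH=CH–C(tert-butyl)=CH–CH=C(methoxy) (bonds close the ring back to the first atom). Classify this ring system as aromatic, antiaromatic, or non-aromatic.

Antiaromatic

Every ring atom contributes a p orbital perpendicular to the ring (the double-bond atoms are sp², each contributing one p electron), so the π system is cyclic and fully conjugated.
Tallying contributions gives 4 × 2 = 8 from the 4 double-bond units.
A 4n π count (8, n = 2) in a planar conjugated ring means antiaromatic.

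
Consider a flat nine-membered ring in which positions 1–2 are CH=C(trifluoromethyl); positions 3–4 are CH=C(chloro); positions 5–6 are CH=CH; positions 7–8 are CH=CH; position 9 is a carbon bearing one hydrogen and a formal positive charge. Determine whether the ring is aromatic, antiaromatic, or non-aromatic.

Every ring atom contributes a p orbital perpendicular to the ring (every atom in a ring double bond is sp² and brings one electron to the p orbital; the carbocation has an empty p orbital), so the π system is cyclic and fully conjugated.
Counting π electrons: 4 × 2 = 8 from the double-bond units + 0 from the CH(+) atom = 8.
With 8 = 4·2 π electrons, Hückel's rule classifies the planar ring as antiaromatic.

Antiaromatic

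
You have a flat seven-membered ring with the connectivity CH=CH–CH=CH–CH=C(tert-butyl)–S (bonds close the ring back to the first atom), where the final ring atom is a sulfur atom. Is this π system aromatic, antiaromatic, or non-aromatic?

All ring atoms are sp² and supply a p orbital to the ring (every atom in a ring double bond is sp² and brings one electron to the p orbital; the sulfur donates one lone pair from its p orbital); the conjugation is uninterrupted.
π-electron count: 3 × 2 = 6 from the double-bond units + 2 from the S atom = 8.
A 4n π count (8, n = 2) in a planar conjugated ring means antiaromatic.

Antiaromatic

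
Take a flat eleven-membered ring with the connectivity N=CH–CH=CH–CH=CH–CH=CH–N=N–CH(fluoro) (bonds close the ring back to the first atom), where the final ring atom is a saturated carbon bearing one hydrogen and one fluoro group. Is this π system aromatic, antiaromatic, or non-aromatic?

Because that saturated carbon is sp³ and has no p orbital in the ring π system at the CH(fluoro) position, the π system cannot extend all the way around the ring.
Broken conjugation rules out both aromaticity and antiaromaticity.

Non-aromatic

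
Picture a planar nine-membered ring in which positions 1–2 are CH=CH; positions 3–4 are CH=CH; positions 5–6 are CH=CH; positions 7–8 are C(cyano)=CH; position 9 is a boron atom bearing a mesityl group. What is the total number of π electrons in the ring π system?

All ring atoms are sp² and supply a p orbital to the ring (each doubly-bonded ring atom is sp² with one p-orbital electron; the boron has an empty p orbital); the conjugation is uninterrupted.
π-electron count: 4 × 2 = 8 from the double-bond units + 0 from the B(mesityl) atom = 8.

8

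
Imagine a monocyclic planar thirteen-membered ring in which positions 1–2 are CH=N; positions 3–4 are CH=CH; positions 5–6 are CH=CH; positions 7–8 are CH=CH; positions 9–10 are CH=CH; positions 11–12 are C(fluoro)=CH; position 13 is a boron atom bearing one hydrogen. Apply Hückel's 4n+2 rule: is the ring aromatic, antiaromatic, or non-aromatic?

Every ring atom contributes a p orbital perpendicular to the ring (each doubly-bonded ring atom is sp² with one p-orbital electron; each =N– nitrogen is pyridine-type (lone pair in the sp² plane, one electron in the p orbital); the boron has an empty p orbital), so the π system is cyclic and fully conjugated.
Adding the contributions, 6 × 2 = 12 from the double-bond units + 0 from the BH atom = 12.
12 is a 4n count (n = 3), so the planar conjugated ring is antiaromatic.

Antiaromatic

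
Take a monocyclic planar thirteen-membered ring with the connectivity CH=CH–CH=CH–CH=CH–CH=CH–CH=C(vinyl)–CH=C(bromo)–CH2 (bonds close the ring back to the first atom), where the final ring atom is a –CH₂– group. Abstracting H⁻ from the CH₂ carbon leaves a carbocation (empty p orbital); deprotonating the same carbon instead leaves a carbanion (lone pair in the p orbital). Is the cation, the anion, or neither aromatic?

The anion

In either ion the ring is fully conjugated: every atom, including the new sp² carbon, supplies a p orbital.
Cation: 6 × 2 + 0 = 12 π electrons → 4(3), antiaromatic.
Anion: 6 × 2 + 2 = 14 π electrons → 4(3)+2, aromatic.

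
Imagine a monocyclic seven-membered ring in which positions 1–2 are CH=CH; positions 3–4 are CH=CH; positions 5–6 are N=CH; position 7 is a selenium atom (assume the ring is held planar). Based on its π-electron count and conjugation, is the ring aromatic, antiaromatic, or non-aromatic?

Antiaromatic

The p orbitals form a continuous loop: every atom in a ring double bond is sp² and brings one electron to the p orbital; each =N– nitrogen is pyridine-type (lone pair in the sp² plane, one electron in the p orbital); the selenium donates one lone pair from its p orbital. The ring is fully conjugated.
Adding the contributions, 3 × 2 = 6 from the double-bond units + 2 from the Se atom = 8.
With 8 = 4·2 π electrons, Hückel's rule classifies the planar ring as antiaromatic.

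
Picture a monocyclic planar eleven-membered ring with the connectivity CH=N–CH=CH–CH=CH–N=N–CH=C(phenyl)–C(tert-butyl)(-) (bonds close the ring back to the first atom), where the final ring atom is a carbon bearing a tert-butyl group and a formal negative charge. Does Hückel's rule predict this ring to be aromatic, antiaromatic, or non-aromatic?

Check conjugation: every atom in a ring double bond is sp² and brings one electron to the p orbital; each sp² =N– keeps its lone pair in-plane and puts one electron into the π system; the carbanion's lone pair occupies the p orbital — every position has a p orbital, so the cyclic π system is continuous.
Counting π electrons: 5 × 2 = 10 from the double-bond units + 2 from the C(tert-butyl)(-) atom = 12.
A 4n π count (12, n = 3) in a planar conjugated ring means antiaromatic.

Antiaromatic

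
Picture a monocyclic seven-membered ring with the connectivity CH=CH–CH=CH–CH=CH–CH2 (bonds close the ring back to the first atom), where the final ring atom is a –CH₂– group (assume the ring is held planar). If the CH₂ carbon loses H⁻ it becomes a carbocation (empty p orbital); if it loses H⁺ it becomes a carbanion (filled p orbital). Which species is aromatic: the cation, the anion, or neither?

The cation

In both ions every ring atom is sp² and contributes a p orbital, so both rings are fully conjugated.
Cation: 3 × 2 + 0 = 6 π electrons → 4(1)+2, aromatic.
Anion: 3 × 2 + 2 = 8 π electrons → 4(2), antiaromatic.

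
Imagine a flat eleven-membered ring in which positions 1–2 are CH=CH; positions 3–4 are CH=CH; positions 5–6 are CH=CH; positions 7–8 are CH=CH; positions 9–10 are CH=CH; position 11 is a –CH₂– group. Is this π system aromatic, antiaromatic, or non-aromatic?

At the CH2 position, the tetrahedral CH₂ carbon is sp³ and has no p orbital in the ring π system; the ring's p-orbital overlap is broken there.
Broken conjugation rules out both aromaticity and antiaromaticity.

Non-aromatic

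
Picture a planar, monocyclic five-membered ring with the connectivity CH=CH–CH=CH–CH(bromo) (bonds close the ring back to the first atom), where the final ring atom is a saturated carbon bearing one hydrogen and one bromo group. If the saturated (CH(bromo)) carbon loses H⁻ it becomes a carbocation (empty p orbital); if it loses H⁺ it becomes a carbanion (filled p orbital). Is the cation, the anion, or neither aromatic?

The anion

In both ions every ring atom is sp² and contributes a p orbital, so both rings are fully conjugated.
Cation: 2 × 2 + 0 = 4 π electrons → 4(1), antiaromatic.
Anion: 2 × 2 + 2 = 6 π electrons → 4(1)+2, aromatic.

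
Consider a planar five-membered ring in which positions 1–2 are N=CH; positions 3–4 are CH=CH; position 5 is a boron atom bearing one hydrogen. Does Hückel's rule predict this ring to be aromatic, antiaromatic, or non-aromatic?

Antiaromatic

The p orbitals form a continuous loop: each doubly-bonded ring atom is sp² with one p-orbital electron; each =N– nitrogen is pyridine-type (lone pair in the sp² plane, one electron in the p orbital); the boron has an empty p orbital. The ring is fully conjugated.
Counting π electrons: 2 × 2 = 4 from the double-bond units + 0 from the BH atom = 4.
4 is a 4n count (n = 1), so the planar conjugated ring is antiaromatic.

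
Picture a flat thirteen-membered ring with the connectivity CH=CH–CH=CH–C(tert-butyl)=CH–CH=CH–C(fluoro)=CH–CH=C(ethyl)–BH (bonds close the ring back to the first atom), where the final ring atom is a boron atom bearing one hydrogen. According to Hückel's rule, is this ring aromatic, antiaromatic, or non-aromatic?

Check conjugation: the double-bond atoms are sp², each contributing one p electron; the boron has an empty p orbital — every position has a p orbital, so the cyclic π system is continuous.
π-electron count: 6 × 2 = 12 from the double-bond units + 0 from the BH atom = 12.
12 is a 4n count (n = 3), so the planar conjugated ring is antiaromatic.

Antiaromatic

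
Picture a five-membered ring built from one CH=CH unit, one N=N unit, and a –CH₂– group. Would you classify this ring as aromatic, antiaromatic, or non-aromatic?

Non-aromatic

The CH2 position has four σ bonds — the tetrahedral CH₂ carbon is sp³ and has no p orbital in the ring π system — so the cyclic conjugation is interrupted.
Broken conjugation rules out both aromaticity and antiaromaticity.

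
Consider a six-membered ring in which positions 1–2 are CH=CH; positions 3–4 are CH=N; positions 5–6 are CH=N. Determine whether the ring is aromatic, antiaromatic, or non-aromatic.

All ring atoms are sp² and supply a p orbital to the ring (each doubly-bonded ring atom is sp² with one p-orbital electron; each sp² =N– keeps its lone pair in-plane and puts one electron into the π system); the conjugation is uninterrupted.
Adding the contributions, 3 × 2 = 6 from the 3 double-bond units.
6 = 4(1) + 2, which satisfies Hückel's 4n+2 rule.

Aromatic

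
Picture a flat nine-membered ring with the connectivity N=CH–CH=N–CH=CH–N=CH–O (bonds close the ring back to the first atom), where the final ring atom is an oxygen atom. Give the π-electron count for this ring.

10

Every ring atom contributes a p orbital perpendicular to the ring (the double-bond atoms are sp², each contributing one p electron; the doubly-bonded nitrogens are pyridine-type — their lone pairs lie in the ring plane, leaving one electron in the p orbital; the oxygen donates one lone pair from its p orbital), so the π system is cyclic and fully conjugated.
Adding the contributions, 4 × 2 = 8 from the double-bond units + 2 from the O atom = 10.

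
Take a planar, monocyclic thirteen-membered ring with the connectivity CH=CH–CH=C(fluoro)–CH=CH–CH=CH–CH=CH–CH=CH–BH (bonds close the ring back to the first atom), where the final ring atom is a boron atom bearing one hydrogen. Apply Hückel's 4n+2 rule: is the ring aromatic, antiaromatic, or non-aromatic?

Check conjugation: every atom in a ring double bond is sp² and brings one electron to the p orbital; the boron has an empty p orbital — every position has a p orbital, so the cyclic π system is continuous.
π-electron count: 6 × 2 = 12 from the double-bond units + 0 from the BH atom = 12.
A 4n π count (12, n = 3) in a planar conjugated ring means antiaromatic.

Antiaromatic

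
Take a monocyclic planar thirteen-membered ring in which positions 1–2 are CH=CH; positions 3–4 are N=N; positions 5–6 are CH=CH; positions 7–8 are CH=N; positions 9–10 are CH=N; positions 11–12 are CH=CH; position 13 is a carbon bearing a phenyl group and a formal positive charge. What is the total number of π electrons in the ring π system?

12

Every ring atom contributes a p orbital perpendicular to the ring (each doubly-bonded ring atom is sp² with one p-orbital electron; each =N– nitrogen is pyridine-type (lone pair in the sp² plane, one electron in the p orbital); the carbocation has an empty p orbital), so the π system is cyclic and fully conjugated.
Adding the contributions, 6 × 2 = 12 from the double-bond units + 0 from the C(phenyl)(+) atom = 12.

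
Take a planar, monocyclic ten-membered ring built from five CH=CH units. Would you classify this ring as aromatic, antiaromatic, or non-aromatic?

Every ring atom contributes a p orbital perpendicular to the ring (every atom in a ring double bond is sp² and brings one electron to the p orbital), so the π system is cyclic and fully conjugated.
Tallying contributions gives 5 × 2 = 10 from the 5 double-bond units.
Since 10 = 4·2 + 2, the ring meets the 4n+2 criterion.

Aromatic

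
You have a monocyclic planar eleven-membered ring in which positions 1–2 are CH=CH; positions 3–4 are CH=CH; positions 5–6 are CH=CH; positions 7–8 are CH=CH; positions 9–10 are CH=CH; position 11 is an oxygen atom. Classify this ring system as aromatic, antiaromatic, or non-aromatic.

Antiaromatic

Check conjugation: every atom in a ring double bond is sp² and brings one electron to the p orbital; the oxygen donates one lone pair from its p orbital — every position has a p orbital, so the cyclic π system is continuous.
Tallying contributions gives 5 × 2 = 10 from the double-bond units + 2 from the O atom = 12.
With 12 = 4·3 π electrons, Hückel's rule classifies the planar ring as antiaromatic.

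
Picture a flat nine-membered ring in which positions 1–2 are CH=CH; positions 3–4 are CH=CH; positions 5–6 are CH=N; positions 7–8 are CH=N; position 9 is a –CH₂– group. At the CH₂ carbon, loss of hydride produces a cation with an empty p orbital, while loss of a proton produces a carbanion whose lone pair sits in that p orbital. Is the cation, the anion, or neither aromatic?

Once that carbon is sp², every ring atom has a p orbital and both ions are fully conjugated.
Cation: 4 × 2 + 0 = 8 π electrons → 4(2), antiaromatic.
Anion: 4 × 2 + 2 = 10 π electrons → 4(2)+2, aromatic.

The anion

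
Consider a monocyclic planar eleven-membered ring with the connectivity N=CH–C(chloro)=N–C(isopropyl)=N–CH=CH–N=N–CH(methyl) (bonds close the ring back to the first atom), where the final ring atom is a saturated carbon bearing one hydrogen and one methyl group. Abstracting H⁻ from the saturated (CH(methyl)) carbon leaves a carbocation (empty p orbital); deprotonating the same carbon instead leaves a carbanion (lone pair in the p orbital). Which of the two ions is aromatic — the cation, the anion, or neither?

In either ion the ring is fully conjugated: every atom, including the new sp² carbon, supplies a p orbital.
Cation: 5 × 2 + 0 = 10 π electrons → 4(2)+2, aromatic.
Anion: 5 × 2 + 2 = 12 π electrons → 4(3), antiaromatic.

The cation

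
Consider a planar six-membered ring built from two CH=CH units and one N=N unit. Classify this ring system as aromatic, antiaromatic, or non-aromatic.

Aromatic

Check conjugation: each doubly-bonded ring atom is sp² with one p-orbital electron; the doubly-bonded nitrogens are pyridine-type — their lone pairs lie in the ring plane, leaving one electron in the p orbital — every position has a p orbital, so the cyclic π system is continuous.
Counting π electrons: 3 × 2 = 6 from the 3 double-bond units.
Since 6 = 4·1 + 2, the ring meets the 4n+2 criterion.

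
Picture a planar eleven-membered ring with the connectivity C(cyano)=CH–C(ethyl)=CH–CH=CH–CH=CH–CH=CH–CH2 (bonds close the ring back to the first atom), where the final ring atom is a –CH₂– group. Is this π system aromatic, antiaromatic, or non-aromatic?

Because the tetrahedral CH₂ carbon is sp³ and has no p orbital in the ring π system at the CH2 position, the π system cannot extend all the way around the ring.
Broken conjugation rules out both aromaticity and antiaromaticity.

Non-aromatic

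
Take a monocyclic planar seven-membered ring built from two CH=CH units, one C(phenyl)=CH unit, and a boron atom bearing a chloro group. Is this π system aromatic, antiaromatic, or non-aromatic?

Aromatic

The p orbitals form a continuous loop: each doubly-bonded ring atom is sp² with one p-orbital electron; the boron has an empty p orbital. The ring is fully conjugated.
Adding the contributions, 3 × 2 = 6 from the double-bond units + 0 from the B(chloro) atom = 6.
Since 6 = 4·1 + 2, the ring meets the 4n+2 criterion.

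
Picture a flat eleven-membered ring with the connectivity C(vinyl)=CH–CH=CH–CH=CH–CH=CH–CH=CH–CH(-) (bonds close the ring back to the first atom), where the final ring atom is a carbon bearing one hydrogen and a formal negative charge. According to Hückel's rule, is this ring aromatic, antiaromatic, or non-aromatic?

Antiaromatic

The p orbitals form a continuous loop: each doubly-bonded ring atom is sp² with one p-orbital electron; the carbanion's lone pair occupies the p orbital. The ring is fully conjugated.
Adding the contributions, 5 × 2 = 10 from the double-bond units + 2 from the CH(-) atom = 12.
A 4n π count (12, n = 3) in a planar conjugated ring means antiaromatic.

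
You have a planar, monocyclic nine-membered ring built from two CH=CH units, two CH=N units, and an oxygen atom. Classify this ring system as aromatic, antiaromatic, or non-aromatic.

Aromatic

Check conjugation: each doubly-bonded ring atom is sp² with one p-orbital electron; the doubly-bonded nitrogens are pyridine-type — their lone pairs lie in the ring plane, leaving one electron in the p orbital; the oxygen donates one lone pair from its p orbital — every position has a p orbital, so the cyclic π system is continuous.
Counting π electrons: 4 × 2 = 8 from the double-bond units + 2 from the O atom = 10.
Since 10 = 4·2 + 2, the ring meets the 4n+2 criterion.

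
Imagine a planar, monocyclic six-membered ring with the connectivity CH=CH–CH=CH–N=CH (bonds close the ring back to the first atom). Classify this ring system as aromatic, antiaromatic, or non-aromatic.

Aromatic

Check conjugation: every atom in a ring double bond is sp² and brings one electron to the p orbital; each =N– nitrogen is pyridine-type (lone pair in the sp² plane, one electron in the p orbital) — every position has a p orbital, so the cyclic π system is continuous.
Counting π electrons: 3 × 2 = 6 from the 3 double-bond units.
With 6 π electrons (n = 1), the Hückel 4n+2 condition holds.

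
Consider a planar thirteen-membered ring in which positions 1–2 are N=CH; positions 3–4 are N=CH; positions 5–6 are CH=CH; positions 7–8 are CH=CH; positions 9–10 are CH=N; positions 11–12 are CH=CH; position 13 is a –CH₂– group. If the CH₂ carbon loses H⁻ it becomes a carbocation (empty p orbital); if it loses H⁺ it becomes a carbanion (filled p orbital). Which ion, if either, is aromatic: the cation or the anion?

Both ions have a continuous loop of p orbitals — each ring atom is sp².
Cation: 6 × 2 + 0 = 12 π electrons → 4(3), antiaromatic.
Anion: 6 × 2 + 2 = 14 π electrons → 4(3)+2, aromatic.

The anion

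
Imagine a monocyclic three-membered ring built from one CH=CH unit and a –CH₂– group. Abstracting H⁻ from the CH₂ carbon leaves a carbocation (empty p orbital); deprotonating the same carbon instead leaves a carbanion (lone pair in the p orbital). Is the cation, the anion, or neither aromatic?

Once that carbon is sp², every ring atom has a p orbital and both ions are fully conjugated.
Cation: 1 × 2 + 0 = 2 π electrons → 4(0)+2, aromatic.
Anion: 1 × 2 + 2 = 4 π electrons → 4(1), antiaromatic.

The cation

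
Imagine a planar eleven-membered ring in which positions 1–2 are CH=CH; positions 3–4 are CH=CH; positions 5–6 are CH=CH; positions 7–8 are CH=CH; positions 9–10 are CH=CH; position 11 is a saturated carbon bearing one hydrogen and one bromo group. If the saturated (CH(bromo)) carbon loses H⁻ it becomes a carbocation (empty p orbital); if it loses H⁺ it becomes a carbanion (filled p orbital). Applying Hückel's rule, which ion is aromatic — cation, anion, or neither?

The cation

In both ions every ring atom is sp² and contributes a p orbital, so both rings are fully conjugated.
Cation: 5 × 2 + 0 = 10 π electrons → 4(2)+2, aromatic.
Anion: 5 × 2 + 2 = 12 π electrons → 4(3), antiaromatic.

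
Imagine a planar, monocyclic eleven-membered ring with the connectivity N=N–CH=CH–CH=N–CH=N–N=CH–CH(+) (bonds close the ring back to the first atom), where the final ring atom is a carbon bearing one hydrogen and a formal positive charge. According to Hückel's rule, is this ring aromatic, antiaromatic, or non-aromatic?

Aromatic

All ring atoms are sp² and supply a p orbital to the ring (every atom in a ring double bond is sp² and brings one electron to the p orbital; the doubly-bonded nitrogens are pyridine-type — their lone pairs lie in the ring plane, leaving one electron in the p orbital; the carbocation has an empty p orbital); the conjugation is uninterrupted.
π-electron count: 5 × 2 = 10 from the double-bond units + 0 from the CH(+) atom = 10.
With 10 π electrons (n = 2), the Hückel 4n+2 condition holds.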